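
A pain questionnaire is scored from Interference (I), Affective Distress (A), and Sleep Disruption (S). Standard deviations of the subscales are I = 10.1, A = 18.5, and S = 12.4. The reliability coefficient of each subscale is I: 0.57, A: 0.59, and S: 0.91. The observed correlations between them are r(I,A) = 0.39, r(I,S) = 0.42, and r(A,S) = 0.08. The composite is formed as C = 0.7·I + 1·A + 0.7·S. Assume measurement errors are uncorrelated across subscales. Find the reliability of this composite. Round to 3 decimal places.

Var(C) = 0.7²·10.1² + 18.5² + 0.7²·12.4² + 2·[0.7·10.1·18.5·0.39 + 0.49·10.1·12.4·0.42 + 0.7·18.5·12.4·0.08] = 467.577 + 179.262 = 646.839.
Under uncorrelated errors the observed covariances equal the true-score covariances, so only the own-variance terms attenuate.
True-score variance = [0.7²·10.1²·0.57 + 18.5²·0.59 + 0.7²·12.4²·0.91] + 179.262 = 298.98 + 179.262 = 478.242.
Reliability = 478.242 / 646.839 = 0.739.

0.739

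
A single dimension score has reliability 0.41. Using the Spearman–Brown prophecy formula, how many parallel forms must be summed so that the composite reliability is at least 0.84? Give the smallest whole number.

k ≥ ρ*(1−ρ₁)/(ρ₁(1−ρ*)) = 0.84·0.59 / (0.41·0.16) = 7.555.
Smallest integer k = 8.

8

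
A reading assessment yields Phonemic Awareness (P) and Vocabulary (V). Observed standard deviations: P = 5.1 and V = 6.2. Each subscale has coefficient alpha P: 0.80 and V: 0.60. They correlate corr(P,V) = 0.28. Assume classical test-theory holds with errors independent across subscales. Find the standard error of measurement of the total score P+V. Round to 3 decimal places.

4.536

Var(total) = 64.45 + 17.7072 = 82.1572.
True-score variance = 43.872 + 17.7072 = 61.5792, so reliability = 0.7495.
Error variance = 82.1572 − 61.5792 = 20.578; SEM = √20.578 = 4.536.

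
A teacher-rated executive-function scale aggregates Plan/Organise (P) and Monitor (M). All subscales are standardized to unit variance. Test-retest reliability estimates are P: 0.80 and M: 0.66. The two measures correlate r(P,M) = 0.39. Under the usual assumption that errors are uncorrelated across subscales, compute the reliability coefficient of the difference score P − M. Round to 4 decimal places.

0.5574

Var(P−M) = 1 + 1 − 2·0.39 = 2 − 0.78 = 1.22.
Because errors are independent across components, Cov(Tᵢ,Tⱼ) = Cov(Xᵢ,Xⱼ); the off-diagonal part of the true-score variance is the same as above.
True-score variance = [0.80 + 0.66] − 0.78 = 1.46 − 0.78 = 0.68.
Reliability = 0.68 / 1.22 = 0.5574.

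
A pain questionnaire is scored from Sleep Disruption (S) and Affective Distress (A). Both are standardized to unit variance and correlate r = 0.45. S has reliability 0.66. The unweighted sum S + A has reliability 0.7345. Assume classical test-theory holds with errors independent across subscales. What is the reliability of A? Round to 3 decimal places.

0.570

Var(S+A) = 2 + 2·0.45 = 2.900.
True-score variance = ρ_S + ρ_A + 2·0.45, so 0.7345 = (0.66 + ρ_A + 0.90) / 2.900.
ρ_A = 0.7345·2.900 − 0.66 − 0.90 = 0.570.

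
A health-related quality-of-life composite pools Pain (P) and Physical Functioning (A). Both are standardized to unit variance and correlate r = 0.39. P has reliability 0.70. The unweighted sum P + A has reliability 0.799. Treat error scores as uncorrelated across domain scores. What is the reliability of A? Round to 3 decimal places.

Var(P+A) = 2 + 2·0.39 = 2.780.
True-score variance = ρ_P + ρ_A + 2·0.39, so 0.799 = (0.70 + ρ_A + 0.78) / 2.780.
ρ_A = 0.799·2.780 − 0.70 − 0.78 = 0.741.

0.741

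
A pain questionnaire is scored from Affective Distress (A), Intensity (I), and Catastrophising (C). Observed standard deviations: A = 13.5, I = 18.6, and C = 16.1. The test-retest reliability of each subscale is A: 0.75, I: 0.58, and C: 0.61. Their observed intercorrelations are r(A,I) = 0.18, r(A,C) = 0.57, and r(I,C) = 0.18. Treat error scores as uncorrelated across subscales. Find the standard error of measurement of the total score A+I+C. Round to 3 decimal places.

17.087

Var(total) = 787.42 + 445.981 = 1233.4.
True-score variance = 495.462 + 445.981 = 941.443, so reliability = 0.7633.
Error variance = 1233.4 − 941.443 = 291.958; SEM = √291.958 = 17.087.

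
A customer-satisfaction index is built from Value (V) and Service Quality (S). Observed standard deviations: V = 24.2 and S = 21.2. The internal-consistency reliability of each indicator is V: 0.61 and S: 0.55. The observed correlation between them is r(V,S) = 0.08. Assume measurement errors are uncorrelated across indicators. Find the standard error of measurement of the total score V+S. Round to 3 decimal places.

20.752

Var(total) = 1035.08 + 82.0864 = 1117.17.
True-score variance = 604.432 + 82.0864 = 686.519, so reliability = 0.6145.
Error variance = 1117.17 − 686.519 = 430.648; SEM = √430.648 = 20.752.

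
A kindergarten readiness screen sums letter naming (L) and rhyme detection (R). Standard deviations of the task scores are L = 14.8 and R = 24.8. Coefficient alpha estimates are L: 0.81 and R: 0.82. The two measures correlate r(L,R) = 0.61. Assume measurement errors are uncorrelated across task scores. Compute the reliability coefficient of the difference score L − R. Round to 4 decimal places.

0.6057

Var(L−R) = 14.8² + 24.8² − 2·14.8·24.8·0.61 = 834.08 − 447.789 = 386.291.
With uncorrelated errors the cross-covariances are all true-score covariance, so they carry over unchanged; only the diagonal terms shrink to ρᵢσᵢ².
True-score variance = [14.8²·0.81 + 24.8²·0.82] − 447.789 = 681.755 − 447.789 = 233.966.
Reliability = 233.966 / 386.291 = 0.6057.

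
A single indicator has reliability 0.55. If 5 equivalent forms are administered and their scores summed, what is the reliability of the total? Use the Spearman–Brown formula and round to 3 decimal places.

ρ_k = kρ / (1 + (k−1)ρ) = 5·0.55 / (1 + 4·0.55) = 2.750 / 3.200 = 0.859.

0.859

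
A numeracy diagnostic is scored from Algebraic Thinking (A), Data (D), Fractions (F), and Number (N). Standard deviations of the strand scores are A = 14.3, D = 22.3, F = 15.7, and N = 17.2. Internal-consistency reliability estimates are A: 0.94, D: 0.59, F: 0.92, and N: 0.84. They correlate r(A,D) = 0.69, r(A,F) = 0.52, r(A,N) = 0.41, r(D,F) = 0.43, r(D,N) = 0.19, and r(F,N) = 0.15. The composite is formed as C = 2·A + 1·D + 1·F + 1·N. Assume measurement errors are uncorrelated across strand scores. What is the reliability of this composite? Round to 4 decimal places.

Var(C) = 2²·14.3² + 22.3² + 15.7² + 17.2² + 2·[2·14.3·22.3·0.69 + 2·14.3·15.7·0.52 + 2·14.3·17.2·0.41 + 22.3·15.7·0.43 + 22.3·17.2·0.19 + 15.7·17.2·0.15] = 1857.58 + 2278.35 = 4135.93.
Because errors are independent across components, Cov(Tᵢ,Tⱼ) = Cov(Xᵢ,Xⱼ); the off-diagonal part of the true-score variance is the same as above.
True-score variance = [2²·14.3²·0.94 + 22.3²·0.59 + 15.7²·0.92 + 17.2²·0.84] + 2278.35 = 1537.56 + 2278.35 = 3815.91.
Reliability = 3815.91 / 4135.93 = 0.9226.

0.9226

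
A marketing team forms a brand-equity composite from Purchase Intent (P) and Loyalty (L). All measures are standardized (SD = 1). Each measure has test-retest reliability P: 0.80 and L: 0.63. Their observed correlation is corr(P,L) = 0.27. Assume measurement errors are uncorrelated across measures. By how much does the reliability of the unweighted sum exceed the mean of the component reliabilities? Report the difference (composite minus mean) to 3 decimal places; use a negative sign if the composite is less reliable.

0.061

Var(sum) = 2 + 0.54 = 2.54; true-score variance = 1.43 + 0.54 = 1.97; composite reliability = 0.7756.
Mean component reliability = 0.7150.
Difference = 0.7756 − 0.7150 = 0.061.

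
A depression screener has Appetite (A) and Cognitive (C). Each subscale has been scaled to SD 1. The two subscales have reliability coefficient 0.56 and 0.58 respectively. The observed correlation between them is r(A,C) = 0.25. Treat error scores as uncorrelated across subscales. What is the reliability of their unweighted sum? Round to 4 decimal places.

Var(A+C) = 2 + 2·[0.25] = 2 + 0.5 = 2.5.
Because errors are independent across components, Cov(Tᵢ,Tⱼ) = Cov(Xᵢ,Xⱼ); the off-diagonal part of the true-score variance is the same as above.
True-score variance = [0.56 + 0.58] + 0.5 = 1.14 + 0.5 = 1.64.
Reliability = 1.64 / 2.5 = 0.6560.

0.6560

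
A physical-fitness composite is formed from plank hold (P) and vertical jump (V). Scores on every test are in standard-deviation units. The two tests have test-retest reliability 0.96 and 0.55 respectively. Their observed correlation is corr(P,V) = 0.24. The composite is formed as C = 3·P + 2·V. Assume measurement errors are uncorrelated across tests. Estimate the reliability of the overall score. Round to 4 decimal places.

Var(C) = 3² + 2² + 2·[6·0.24] = 13 + 2.88 = 15.88.
Under uncorrelated errors the observed covariances equal the true-score covariances, so only the own-variance terms attenuate.
True-score variance = [3²·0.96 + 2²·0.55] + 2.88 = 10.84 + 2.88 = 13.72.
Reliability = 13.72 / 15.88 = 0.8640.

0.8640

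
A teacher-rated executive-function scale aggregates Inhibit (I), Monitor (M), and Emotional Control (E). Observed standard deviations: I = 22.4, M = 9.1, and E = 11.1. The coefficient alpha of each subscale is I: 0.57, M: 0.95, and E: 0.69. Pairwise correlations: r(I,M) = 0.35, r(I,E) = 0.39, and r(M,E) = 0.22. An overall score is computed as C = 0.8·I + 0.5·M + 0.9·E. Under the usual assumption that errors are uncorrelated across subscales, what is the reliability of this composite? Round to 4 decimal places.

0.7417

Var(C) = 0.8²·22.4² + 0.5²·9.1² + 0.9²·11.1² + 2·[0.4·22.4·9.1·0.35 + 0.72·22.4·11.1·0.39 + 0.45·9.1·11.1·0.22] = 441.629 + 216.711 = 658.34.
With uncorrelated errors the cross-covariances are all true-score covariance, so they carry over unchanged; only the diagonal terms shrink to ρᵢσᵢ².
True-score variance = [0.8²·22.4²·0.57 + 0.5²·9.1²·0.95 + 0.9²·11.1²·0.69] + 216.711 = 271.571 + 216.711 = 488.283.
Reliability = 488.283 / 658.34 = 0.7417.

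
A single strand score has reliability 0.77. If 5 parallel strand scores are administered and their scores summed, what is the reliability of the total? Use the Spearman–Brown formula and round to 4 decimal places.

0.9436

ρ_k = kρ / (1 + (k−1)ρ) = 5·0.77 / (1 + 4·0.77) = 3.850 / 4.080 = 0.9436.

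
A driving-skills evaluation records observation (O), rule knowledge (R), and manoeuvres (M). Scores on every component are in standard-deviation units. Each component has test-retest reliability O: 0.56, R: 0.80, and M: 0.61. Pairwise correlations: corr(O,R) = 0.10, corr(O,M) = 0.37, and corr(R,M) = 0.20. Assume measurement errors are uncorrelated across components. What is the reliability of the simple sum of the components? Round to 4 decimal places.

0.7627

Var(O+R+M) = 3 + 2·[0.10 + 0.37 + 0.20] = 3 + 1.34 = 4.34.
Because errors are independent across components, Cov(Tᵢ,Tⱼ) = Cov(Xᵢ,Xⱼ); the off-diagonal part of the true-score variance is the same as above.
True-score variance = [0.56 + 0.80 + 0.61] + 1.34 = 1.97 + 1.34 = 3.31.
Reliability = 3.31 / 4.34 = 0.7627.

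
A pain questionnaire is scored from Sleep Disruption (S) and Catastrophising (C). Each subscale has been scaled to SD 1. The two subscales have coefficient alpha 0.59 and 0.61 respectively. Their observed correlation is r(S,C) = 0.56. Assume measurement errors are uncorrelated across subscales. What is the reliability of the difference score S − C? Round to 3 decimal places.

0.091

Var(S−C) = 1 + 1 − 2·0.56 = 2 − 1.12 = 0.88.
Under uncorrelated errors the observed covariances equal the true-score covariances, so only the own-variance terms attenuate.
True-score variance = [0.59 + 0.61] − 1.12 = 1.2 − 1.12 = 0.08.
Reliability = 0.08 / 0.88 = 0.091.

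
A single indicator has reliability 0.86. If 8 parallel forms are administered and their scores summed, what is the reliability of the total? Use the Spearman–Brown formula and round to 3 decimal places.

ρ_k = kρ / (1 + (k−1)ρ) = 8·0.86 / (1 + 7·0.86) = 6.880 / 7.020 = 0.980.

0.980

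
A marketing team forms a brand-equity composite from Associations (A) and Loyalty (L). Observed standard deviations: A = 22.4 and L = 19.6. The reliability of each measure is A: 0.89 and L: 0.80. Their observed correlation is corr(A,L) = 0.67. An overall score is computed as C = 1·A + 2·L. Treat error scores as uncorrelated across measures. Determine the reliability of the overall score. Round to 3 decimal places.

0.887

Var(C) = 22.4² + 2²·19.6² + 2·[2·22.4·19.6·0.67] = 2038.4 + 1176.63 = 3215.03.
Under uncorrelated errors the observed covariances equal the true-score covariances, so only the own-variance terms attenuate.
True-score variance = [22.4²·0.89 + 2²·19.6²·0.80] + 1176.63 = 1675.88 + 1176.63 = 2852.51.
Reliability = 2852.51 / 3215.03 = 0.887.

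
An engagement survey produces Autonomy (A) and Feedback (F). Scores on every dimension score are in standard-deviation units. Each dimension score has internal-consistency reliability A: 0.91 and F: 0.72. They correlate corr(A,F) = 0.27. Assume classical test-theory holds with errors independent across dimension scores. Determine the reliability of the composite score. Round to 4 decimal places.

Var(A+F) = 2 + 2·[0.27] = 2 + 0.54 = 2.54.
Because errors are independent across components, Cov(Tᵢ,Tⱼ) = Cov(Xᵢ,Xⱼ); the off-diagonal part of the true-score variance is the same as above.
True-score variance = [0.91 + 0.72] + 0.54 = 1.63 + 0.54 = 2.17.
Reliability = 2.17 / 2.54 = 0.8543.

0.8543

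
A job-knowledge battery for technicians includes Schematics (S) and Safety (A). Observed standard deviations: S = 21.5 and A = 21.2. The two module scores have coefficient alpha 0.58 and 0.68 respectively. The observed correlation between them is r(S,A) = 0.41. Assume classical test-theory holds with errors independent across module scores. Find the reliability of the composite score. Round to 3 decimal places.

0.737

Var(S+A) = 21.5² + 21.2² + 2·[21.5·21.2·0.41] = 911.69 + 373.756 = 1285.45.
Because errors are independent across components, Cov(Tᵢ,Tⱼ) = Cov(Xᵢ,Xⱼ); the off-diagonal part of the true-score variance is the same as above.
True-score variance = [21.5²·0.58 + 21.2²·0.68] + 373.756 = 573.724 + 373.756 = 947.48.
Reliability = 947.48 / 1285.45 = 0.737.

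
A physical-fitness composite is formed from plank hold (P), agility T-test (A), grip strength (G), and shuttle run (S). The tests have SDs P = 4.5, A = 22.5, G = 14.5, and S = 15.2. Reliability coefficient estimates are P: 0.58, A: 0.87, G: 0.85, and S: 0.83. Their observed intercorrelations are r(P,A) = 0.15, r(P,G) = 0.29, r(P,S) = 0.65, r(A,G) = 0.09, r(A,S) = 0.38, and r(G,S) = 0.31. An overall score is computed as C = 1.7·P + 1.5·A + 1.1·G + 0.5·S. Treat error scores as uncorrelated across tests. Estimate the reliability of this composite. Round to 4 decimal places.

Var(C) = 1.7²·4.5² + 1.5²·22.5² + 1.1²·14.5² + 0.5²·15.2² + 2·[2.55·4.5·22.5·0.15 + 1.87·4.5·14.5·0.29 + 0.85·4.5·15.2·0.65 + 1.65·22.5·14.5·0.09 + 0.75·22.5·15.2·0.38 + 0.55·14.5·15.2·0.31] = 1509.75 + 590.801 = 2100.55.
Because errors are independent across components, Cov(Tᵢ,Tⱼ) = Cov(Xᵢ,Xⱼ); the off-diagonal part of the true-score variance is the same as above.
True-score variance = [1.7²·4.5²·0.58 + 1.5²·22.5²·0.87 + 1.1²·14.5²·0.85 + 0.5²·15.2²·0.83] + 590.801 = 1289.11 + 590.801 = 1879.91.
Reliability = 1879.91 / 2100.55 = 0.8950.

0.8950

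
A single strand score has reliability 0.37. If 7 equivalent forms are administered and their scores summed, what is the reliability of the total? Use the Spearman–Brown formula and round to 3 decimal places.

0.804

ρ_k = kρ / (1 + (k−1)ρ) = 7·0.37 / (1 + 6·0.37) = 2.590 / 3.220 = 0.804.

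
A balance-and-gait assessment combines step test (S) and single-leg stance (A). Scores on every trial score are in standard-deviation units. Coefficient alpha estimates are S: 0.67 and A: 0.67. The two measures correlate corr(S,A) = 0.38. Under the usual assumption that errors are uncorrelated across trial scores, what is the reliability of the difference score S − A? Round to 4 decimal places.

0.4677

Var(S−A) = 1 + 1 − 2·0.38 = 2 − 0.76 = 1.24.
With uncorrelated errors the cross-covariances are all true-score covariance, so they carry over unchanged; only the diagonal terms shrink to ρᵢσᵢ².
True-score variance = [0.67 + 0.67] − 0.76 = 1.34 − 0.76 = 0.58.
Reliability = 0.58 / 1.24 = 0.4677.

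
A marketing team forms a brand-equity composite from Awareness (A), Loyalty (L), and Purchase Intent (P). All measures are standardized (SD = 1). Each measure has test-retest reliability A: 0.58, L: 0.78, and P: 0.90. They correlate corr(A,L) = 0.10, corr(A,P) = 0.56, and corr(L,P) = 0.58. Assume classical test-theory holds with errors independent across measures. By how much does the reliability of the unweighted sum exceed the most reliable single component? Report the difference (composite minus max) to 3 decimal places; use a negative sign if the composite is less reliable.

Var(sum) = 3 + 2.48 = 5.48; true-score variance = 2.26 + 2.48 = 4.74; composite reliability = 0.8650.
Max component reliability = 0.9000.
Difference = 0.8650 − 0.9000 = -0.035.

-0.035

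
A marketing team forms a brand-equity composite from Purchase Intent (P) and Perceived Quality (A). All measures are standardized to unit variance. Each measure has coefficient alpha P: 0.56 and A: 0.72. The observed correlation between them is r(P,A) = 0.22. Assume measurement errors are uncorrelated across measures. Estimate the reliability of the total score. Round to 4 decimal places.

Var(P+A) = 2 + 2·[0.22] = 2 + 0.44 = 2.44.
Under uncorrelated errors the observed covariances equal the true-score covariances, so only the own-variance terms attenuate.
True-score variance = [0.56 + 0.72] + 0.44 = 1.28 + 0.44 = 1.72.
Reliability = 1.72 / 2.44 = 0.7049.

0.7049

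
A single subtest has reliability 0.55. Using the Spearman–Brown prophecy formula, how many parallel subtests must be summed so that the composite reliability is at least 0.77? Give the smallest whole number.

3

k ≥ ρ*(1−ρ₁)/(ρ₁(1−ρ*)) = 0.77·0.45 / (0.55·0.23) = 2.739.
Smallest integer k = 3.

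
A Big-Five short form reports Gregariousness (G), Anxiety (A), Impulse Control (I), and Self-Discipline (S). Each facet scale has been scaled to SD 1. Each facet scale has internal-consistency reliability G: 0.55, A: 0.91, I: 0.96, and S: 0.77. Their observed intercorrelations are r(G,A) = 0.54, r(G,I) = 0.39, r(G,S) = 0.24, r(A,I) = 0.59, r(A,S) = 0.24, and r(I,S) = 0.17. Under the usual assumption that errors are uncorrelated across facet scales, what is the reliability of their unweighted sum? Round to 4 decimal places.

0.9029

Var(G+A+I+S) = 4 + 2·[0.54 + 0.39 + 0.24 + 0.59 + 0.24 + 0.17] = 4 + 4.34 = 8.34.
Because errors are independent across components, Cov(Tᵢ,Tⱼ) = Cov(Xᵢ,Xⱼ); the off-diagonal part of the true-score variance is the same as above.
True-score variance = [0.55 + 0.91 + 0.96 + 0.77] + 4.34 = 3.19 + 4.34 = 7.53.
Reliability = 7.53 / 8.34 = 0.9029.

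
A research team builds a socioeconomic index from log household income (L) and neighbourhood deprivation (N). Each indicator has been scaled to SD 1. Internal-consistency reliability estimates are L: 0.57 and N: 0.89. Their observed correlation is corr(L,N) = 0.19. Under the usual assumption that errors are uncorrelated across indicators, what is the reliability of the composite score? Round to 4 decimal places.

Var(L+N) = 2 + 2·[0.19] = 2 + 0.38 = 2.38.
Under uncorrelated errors the observed covariances equal the true-score covariances, so only the own-variance terms attenuate.
True-score variance = [0.57 + 0.89] + 0.38 = 1.46 + 0.38 = 1.84.
Reliability = 1.84 / 2.38 = 0.7731.

0.7731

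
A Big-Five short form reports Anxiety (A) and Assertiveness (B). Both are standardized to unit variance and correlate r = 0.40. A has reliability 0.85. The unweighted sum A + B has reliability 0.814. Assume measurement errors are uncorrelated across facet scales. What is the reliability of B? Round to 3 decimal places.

Var(A+B) = 2 + 2·0.40 = 2.800.
True-score variance = ρ_A + ρ_B + 2·0.40, so 0.814 = (0.85 + ρ_B + 0.80) / 2.800.
ρ_B = 0.814·2.800 − 0.85 − 0.80 = 0.629.

0.629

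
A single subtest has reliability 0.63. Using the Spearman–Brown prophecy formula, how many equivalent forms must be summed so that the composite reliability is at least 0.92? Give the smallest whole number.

k ≥ ρ*(1−ρ₁)/(ρ₁(1−ρ*)) = 0.92·0.37 / (0.63·0.08) = 6.754.
Smallest integer k = 7.

7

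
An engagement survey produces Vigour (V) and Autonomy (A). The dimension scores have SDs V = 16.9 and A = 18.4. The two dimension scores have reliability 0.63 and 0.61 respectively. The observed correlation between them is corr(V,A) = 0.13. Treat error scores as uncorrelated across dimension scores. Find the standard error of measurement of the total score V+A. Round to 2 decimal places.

15.42

Var(total) = 624.17 + 80.8496 = 705.02.
True-score variance = 386.456 + 80.8496 = 467.305, so reliability = 0.6628.
Error variance = 705.02 − 467.305 = 237.714; SEM = √237.714 = 15.42.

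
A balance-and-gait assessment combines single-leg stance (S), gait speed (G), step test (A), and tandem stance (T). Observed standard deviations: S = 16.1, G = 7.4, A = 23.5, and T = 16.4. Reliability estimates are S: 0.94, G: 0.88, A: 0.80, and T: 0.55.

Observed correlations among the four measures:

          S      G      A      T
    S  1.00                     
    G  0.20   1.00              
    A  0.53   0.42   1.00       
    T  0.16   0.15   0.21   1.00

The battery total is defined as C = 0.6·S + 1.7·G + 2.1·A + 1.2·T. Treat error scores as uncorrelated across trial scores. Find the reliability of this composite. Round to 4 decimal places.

Var(C) = 0.6²·16.1² + 1.7²·7.4² + 2.1²·23.5² + 1.2²·16.4² + 2·[1.02·16.1·7.4·0.20 + 1.26·16.1·23.5·0.53 + 0.72·16.1·16.4·0.16 + 3.57·7.4·23.5·0.42 + 2.04·7.4·16.4·0.15 + 2.52·23.5·16.4·0.21] = 3074.3 + 1618.44 = 4692.74.
Under uncorrelated errors the observed covariances equal the true-score covariances, so only the own-variance terms attenuate.
True-score variance = [0.6²·16.1²·0.94 + 1.7²·7.4²·0.88 + 2.1²·23.5²·0.80 + 1.2²·16.4²·0.55] + 1618.44 = 2388.34 + 1618.44 = 4006.78.
Reliability = 4006.78 / 4692.74 = 0.8538.

0.8538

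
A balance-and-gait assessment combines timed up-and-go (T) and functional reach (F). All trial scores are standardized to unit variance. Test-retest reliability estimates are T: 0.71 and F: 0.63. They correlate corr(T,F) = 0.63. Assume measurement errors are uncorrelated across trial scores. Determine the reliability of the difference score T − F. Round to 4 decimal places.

0.1081

Var(T−F) = 1 + 1 − 2·0.63 = 2 − 1.26 = 0.74.
With uncorrelated errors the cross-covariances are all true-score covariance, so they carry over unchanged; only the diagonal terms shrink to ρᵢσᵢ².
True-score variance = [0.71 + 0.63] − 1.26 = 1.34 − 1.26 = 0.08.
Reliability = 0.08 / 0.74 = 0.1081.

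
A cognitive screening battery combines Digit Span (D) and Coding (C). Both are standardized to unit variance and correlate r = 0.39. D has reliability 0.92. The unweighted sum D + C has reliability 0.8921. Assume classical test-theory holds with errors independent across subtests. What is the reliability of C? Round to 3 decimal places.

0.780

Var(D+C) = 2 + 2·0.39 = 2.780.
True-score variance = ρ_D + ρ_C + 2·0.39, so 0.8921 = (0.92 + ρ_C + 0.78) / 2.780.
ρ_C = 0.8921·2.780 − 0.92 − 0.78 = 0.780.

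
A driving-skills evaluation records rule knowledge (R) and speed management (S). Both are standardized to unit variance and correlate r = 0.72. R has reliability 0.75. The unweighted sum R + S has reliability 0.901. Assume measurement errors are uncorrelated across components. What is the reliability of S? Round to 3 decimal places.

0.909

Var(R+S) = 2 + 2·0.72 = 3.440.
True-score variance = ρ_R + ρ_S + 2·0.72, so 0.901 = (0.75 + ρ_S + 1.44) / 3.440.
ρ_S = 0.901·3.440 − 0.75 − 1.44 = 0.909.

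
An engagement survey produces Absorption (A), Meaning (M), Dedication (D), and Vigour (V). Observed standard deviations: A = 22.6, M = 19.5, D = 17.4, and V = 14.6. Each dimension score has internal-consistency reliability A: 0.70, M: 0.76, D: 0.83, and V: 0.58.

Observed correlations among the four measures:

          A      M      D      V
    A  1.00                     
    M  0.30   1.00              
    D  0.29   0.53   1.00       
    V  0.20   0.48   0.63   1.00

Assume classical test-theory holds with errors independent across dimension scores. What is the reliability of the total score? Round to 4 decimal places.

Var(A+M+D+V) = 22.6² + 19.5² + 17.4² + 14.6² + 2·[22.6·19.5·0.30 + 22.6·17.4·0.29 + 22.6·14.6·0.20 + 19.5·17.4·0.53 + 19.5·14.6·0.48 + 17.4·14.6·0.63] = 1406.93 + 1577.54 = 2984.47.
Because errors are independent across components, Cov(Tᵢ,Tⱼ) = Cov(Xᵢ,Xⱼ); the off-diagonal part of the true-score variance is the same as above.
True-score variance = [22.6²·0.70 + 19.5²·0.76 + 17.4²·0.83 + 14.6²·0.58] + 1577.54 = 1021.45 + 1577.54 = 2598.99.
Reliability = 2598.99 / 2984.47 = 0.8708.

0.8708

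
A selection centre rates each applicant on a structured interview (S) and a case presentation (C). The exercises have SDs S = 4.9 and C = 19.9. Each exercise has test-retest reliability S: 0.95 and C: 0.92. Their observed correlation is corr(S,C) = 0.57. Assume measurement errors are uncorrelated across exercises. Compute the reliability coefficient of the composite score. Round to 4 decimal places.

0.9381

Var(S+C) = 4.9² + 19.9² + 2·[4.9·19.9·0.57] = 420.02 + 111.161 = 531.181.
With uncorrelated errors the cross-covariances are all true-score covariance, so they carry over unchanged; only the diagonal terms shrink to ρᵢσᵢ².
True-score variance = [4.9²·0.95 + 19.9²·0.92] + 111.161 = 387.139 + 111.161 = 498.3.
Reliability = 498.3 / 531.181 = 0.9381.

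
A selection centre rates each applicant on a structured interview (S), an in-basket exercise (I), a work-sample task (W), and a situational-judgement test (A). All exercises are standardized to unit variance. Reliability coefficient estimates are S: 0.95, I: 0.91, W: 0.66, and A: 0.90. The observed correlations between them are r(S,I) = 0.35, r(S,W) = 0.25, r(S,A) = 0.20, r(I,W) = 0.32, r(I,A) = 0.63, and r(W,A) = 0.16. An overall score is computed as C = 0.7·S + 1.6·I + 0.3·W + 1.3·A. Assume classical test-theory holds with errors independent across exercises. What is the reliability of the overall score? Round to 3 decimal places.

0.950

Var(C) = 0.7² + 1.6² + 0.3² + 1.3² + 2·[1.12·0.35 + 0.21·0.25 + 0.91·0.20 + 0.48·0.32 + 2.08·0.63 + 0.39·0.16] = 4.83 + 4.3058 = 9.1358.
With uncorrelated errors the cross-covariances are all true-score covariance, so they carry over unchanged; only the diagonal terms shrink to ρᵢσᵢ².
True-score variance = [0.7²·0.95 + 1.6²·0.91 + 0.3²·0.66 + 1.3²·0.90] + 4.3058 = 4.3755 + 4.3058 = 8.6813.
Reliability = 8.6813 / 9.1358 = 0.950.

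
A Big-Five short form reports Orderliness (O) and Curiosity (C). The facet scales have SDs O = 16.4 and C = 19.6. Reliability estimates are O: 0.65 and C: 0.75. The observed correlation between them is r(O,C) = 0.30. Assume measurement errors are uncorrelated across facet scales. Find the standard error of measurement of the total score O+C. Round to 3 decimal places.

Var(total) = 653.12 + 192.864 = 845.984.
True-score variance = 462.944 + 192.864 = 655.808, so reliability = 0.7752.
Error variance = 845.984 − 655.808 = 190.176; SEM = √190.176 = 13.790.

13.790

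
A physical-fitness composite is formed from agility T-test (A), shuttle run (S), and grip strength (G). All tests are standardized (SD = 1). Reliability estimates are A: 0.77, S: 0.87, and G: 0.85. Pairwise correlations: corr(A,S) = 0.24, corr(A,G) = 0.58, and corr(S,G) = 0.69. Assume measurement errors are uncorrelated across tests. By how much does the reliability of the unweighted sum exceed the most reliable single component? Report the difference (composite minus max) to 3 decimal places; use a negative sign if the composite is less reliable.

0.045

Var(sum) = 3 + 3.02 = 6.02; true-score variance = 2.49 + 3.02 = 5.51; composite reliability = 0.9153.
Max component reliability = 0.8700.
Difference = 0.9153 − 0.8700 = 0.045.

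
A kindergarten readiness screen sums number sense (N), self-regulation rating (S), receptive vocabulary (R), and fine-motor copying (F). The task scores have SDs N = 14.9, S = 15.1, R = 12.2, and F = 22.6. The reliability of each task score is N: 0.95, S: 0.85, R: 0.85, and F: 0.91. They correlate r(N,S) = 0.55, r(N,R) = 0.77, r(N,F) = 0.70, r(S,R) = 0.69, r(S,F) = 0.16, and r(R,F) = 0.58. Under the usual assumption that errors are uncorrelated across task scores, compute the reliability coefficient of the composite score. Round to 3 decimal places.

Var(N+S+R+F) = 14.9² + 15.1² + 12.2² + 22.6² + 2·[14.9·15.1·0.55 + 14.9·12.2·0.77 + 14.9·22.6·0.70 + 15.1·12.2·0.69 + 15.1·22.6·0.16 + 12.2·22.6·0.58] = 1109.62 + 1682.13 = 2791.75.
With uncorrelated errors the cross-covariances are all true-score covariance, so they carry over unchanged; only the diagonal terms shrink to ρᵢσᵢ².
True-score variance = [14.9²·0.95 + 15.1²·0.85 + 12.2²·0.85 + 22.6²·0.91] + 1682.13 = 996.024 + 1682.13 = 2678.15.
Reliability = 2678.15 / 2791.75 = 0.959.

0.959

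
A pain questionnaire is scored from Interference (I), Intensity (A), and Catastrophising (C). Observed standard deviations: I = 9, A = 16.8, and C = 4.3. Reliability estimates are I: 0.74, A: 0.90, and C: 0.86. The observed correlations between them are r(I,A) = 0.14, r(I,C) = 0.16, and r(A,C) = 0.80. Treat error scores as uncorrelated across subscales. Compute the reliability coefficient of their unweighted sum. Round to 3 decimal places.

0.906

Var(I+A+C) = 9² + 16.8² + 4.3² + 2·[9·16.8·0.14 + 9·4.3·0.16 + 16.8·4.3·0.80] = 381.73 + 170.304 = 552.034.
With uncorrelated errors the cross-covariances are all true-score covariance, so they carry over unchanged; only the diagonal terms shrink to ρᵢσᵢ².
True-score variance = [9²·0.74 + 16.8²·0.90 + 4.3²·0.86] + 170.304 = 329.857 + 170.304 = 500.161.
Reliability = 500.161 / 552.034 = 0.906.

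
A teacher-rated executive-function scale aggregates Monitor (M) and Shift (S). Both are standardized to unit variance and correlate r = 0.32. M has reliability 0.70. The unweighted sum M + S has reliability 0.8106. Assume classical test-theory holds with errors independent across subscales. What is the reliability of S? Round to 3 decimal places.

0.800

Var(M+S) = 2 + 2·0.32 = 2.640.
True-score variance = ρ_M + ρ_S + 2·0.32, so 0.8106 = (0.70 + ρ_S + 0.64) / 2.640.
ρ_S = 0.8106·2.640 − 0.70 − 0.64 = 0.800.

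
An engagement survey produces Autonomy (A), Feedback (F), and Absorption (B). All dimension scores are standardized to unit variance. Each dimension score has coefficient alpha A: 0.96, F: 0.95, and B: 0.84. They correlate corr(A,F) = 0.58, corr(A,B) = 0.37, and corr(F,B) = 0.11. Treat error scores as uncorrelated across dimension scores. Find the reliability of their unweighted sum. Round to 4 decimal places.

Var(A+F+B) = 3 + 2·[0.58 + 0.37 + 0.11] = 3 + 2.12 = 5.12.
Because errors are independent across components, Cov(Tᵢ,Tⱼ) = Cov(Xᵢ,Xⱼ); the off-diagonal part of the true-score variance is the same as above.
True-score variance = [0.96 + 0.95 + 0.84] + 2.12 = 2.75 + 2.12 = 4.87.
Reliability = 4.87 / 5.12 = 0.9512.

0.9512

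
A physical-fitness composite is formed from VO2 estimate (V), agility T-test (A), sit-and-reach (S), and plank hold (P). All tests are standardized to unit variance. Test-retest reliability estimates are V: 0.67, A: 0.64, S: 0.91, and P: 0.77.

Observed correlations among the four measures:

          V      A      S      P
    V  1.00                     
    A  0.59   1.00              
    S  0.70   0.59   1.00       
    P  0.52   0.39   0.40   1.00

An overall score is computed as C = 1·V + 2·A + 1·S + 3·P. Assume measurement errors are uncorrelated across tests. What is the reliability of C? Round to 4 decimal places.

0.8745

Var(C) = 1 + 2² + 1 + 3² + 2·[2·0.59 + 0.70 + 3·0.52 + 2·0.59 + 6·0.39 + 3·0.40] = 15 + 16.32 = 31.32.
Because errors are independent across components, Cov(Tᵢ,Tⱼ) = Cov(Xᵢ,Xⱼ); the off-diagonal part of the true-score variance is the same as above.
True-score variance = [0.67 + 2²·0.64 + 0.91 + 3²·0.77] + 16.32 = 11.07 + 16.32 = 27.39.
Reliability = 27.39 / 31.32 = 0.8745.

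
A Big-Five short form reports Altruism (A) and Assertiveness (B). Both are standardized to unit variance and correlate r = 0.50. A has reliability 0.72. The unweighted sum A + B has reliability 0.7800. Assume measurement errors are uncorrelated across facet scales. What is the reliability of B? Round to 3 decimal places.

0.620

Var(A+B) = 2 + 2·0.50 = 3.000.
True-score variance = ρ_A + ρ_B + 2·0.50, so 0.7800 = (0.72 + ρ_B + 1.00) / 3.000.
ρ_B = 0.7800·3.000 − 0.72 − 1.00 = 0.620.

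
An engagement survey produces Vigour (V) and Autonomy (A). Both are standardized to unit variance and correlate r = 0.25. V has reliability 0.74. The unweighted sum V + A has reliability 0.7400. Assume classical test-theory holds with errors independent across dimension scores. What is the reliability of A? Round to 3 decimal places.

0.610

Var(V+A) = 2 + 2·0.25 = 2.500.
True-score variance = ρ_V + ρ_A + 2·0.25, so 0.7400 = (0.74 + ρ_A + 0.50) / 2.500.
ρ_A = 0.7400·2.500 − 0.74 − 0.50 = 0.610.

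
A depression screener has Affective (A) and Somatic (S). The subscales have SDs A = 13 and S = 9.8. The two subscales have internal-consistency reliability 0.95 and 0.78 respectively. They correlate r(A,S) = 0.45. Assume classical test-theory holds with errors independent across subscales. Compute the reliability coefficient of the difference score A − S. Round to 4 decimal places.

Var(A−S) = 13² + 9.8² − 2·13·9.8·0.45 = 265.04 − 114.66 = 150.38.
Because errors are independent across components, Cov(Tᵢ,Tⱼ) = Cov(Xᵢ,Xⱼ); the off-diagonal part of the true-score variance is the same as above.
True-score variance = [13²·0.95 + 9.8²·0.78] − 114.66 = 235.461 − 114.66 = 120.801.
Reliability = 120.801 / 150.38 = 0.8033.

0.8033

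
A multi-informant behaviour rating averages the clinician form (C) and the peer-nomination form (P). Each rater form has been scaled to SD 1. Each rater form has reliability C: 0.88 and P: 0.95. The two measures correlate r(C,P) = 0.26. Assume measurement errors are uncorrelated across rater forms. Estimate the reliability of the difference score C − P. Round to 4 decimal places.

0.8851

Var(C−P) = 1 + 1 − 2·0.26 = 2 − 0.52 = 1.48.
Under uncorrelated errors the observed covariances equal the true-score covariances, so only the own-variance terms attenuate.
True-score variance = [0.88 + 0.95] − 0.52 = 1.83 − 0.52 = 1.31.
Reliability = 1.31 / 1.48 = 0.8851.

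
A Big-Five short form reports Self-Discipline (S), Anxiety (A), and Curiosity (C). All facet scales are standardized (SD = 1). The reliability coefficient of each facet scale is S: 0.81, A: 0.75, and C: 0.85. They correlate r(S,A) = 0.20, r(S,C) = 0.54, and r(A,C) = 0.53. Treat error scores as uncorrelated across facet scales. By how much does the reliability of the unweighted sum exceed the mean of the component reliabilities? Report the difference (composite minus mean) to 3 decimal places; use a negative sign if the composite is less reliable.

Var(sum) = 3 + 2.54 = 5.54; true-score variance = 2.41 + 2.54 = 4.95; composite reliability = 0.8935.
Mean component reliability = 0.8033.
Difference = 0.8935 − 0.8033 = 0.090.

0.090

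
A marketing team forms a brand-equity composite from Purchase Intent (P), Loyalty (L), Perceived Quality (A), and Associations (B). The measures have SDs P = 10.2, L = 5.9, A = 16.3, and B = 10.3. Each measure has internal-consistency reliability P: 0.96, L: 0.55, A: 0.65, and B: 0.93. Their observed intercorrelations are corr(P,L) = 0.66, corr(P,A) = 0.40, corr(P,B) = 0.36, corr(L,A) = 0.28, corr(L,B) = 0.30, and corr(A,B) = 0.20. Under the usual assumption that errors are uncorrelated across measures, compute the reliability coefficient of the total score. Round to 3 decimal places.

0.874

Var(P+L+A+B) = 10.2² + 5.9² + 16.3² + 10.3² + 2·[10.2·5.9·0.66 + 10.2·16.3·0.40 + 10.2·10.3·0.36 + 5.9·16.3·0.28 + 5.9·10.3·0.30 + 16.3·10.3·0.20] = 510.63 + 445.562 = 956.192.
Because errors are independent across components, Cov(Tᵢ,Tⱼ) = Cov(Xᵢ,Xⱼ); the off-diagonal part of the true-score variance is the same as above.
True-score variance = [10.2²·0.96 + 5.9²·0.55 + 16.3²·0.65 + 10.3²·0.93] + 445.562 = 390.386 + 445.562 = 835.948.
Reliability = 835.948 / 956.192 = 0.874.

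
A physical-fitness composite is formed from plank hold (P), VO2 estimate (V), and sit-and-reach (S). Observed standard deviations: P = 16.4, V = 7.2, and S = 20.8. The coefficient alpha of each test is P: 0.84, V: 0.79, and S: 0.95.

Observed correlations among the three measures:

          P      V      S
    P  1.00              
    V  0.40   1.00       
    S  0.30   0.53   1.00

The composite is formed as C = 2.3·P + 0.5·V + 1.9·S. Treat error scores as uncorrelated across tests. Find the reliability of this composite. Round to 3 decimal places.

0.926

Var(C) = 2.3²·16.4² + 0.5²·7.2² + 1.9²·20.8² + 2·[1.15·16.4·7.2·0.40 + 4.37·16.4·20.8·0.30 + 0.95·7.2·20.8·0.53] = 2997.59 + 1153.86 = 4151.45.
With uncorrelated errors the cross-covariances are all true-score covariance, so they carry over unchanged; only the diagonal terms shrink to ρᵢσᵢ².
True-score variance = [2.3²·16.4²·0.84 + 0.5²·7.2²·0.79 + 1.9²·20.8²·0.95] + 1153.86 = 2689.13 + 1153.86 = 3842.99.
Reliability = 3842.99 / 4151.45 = 0.926.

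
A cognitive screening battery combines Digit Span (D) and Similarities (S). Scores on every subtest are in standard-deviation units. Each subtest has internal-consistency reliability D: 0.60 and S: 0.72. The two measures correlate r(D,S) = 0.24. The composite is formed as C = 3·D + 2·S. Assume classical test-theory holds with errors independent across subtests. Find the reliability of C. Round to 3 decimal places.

Var(C) = 3² + 2² + 2·[6·0.24] = 13 + 2.88 = 15.88.
With uncorrelated errors the cross-covariances are all true-score covariance, so they carry over unchanged; only the diagonal terms shrink to ρᵢσᵢ².
True-score variance = [3²·0.60 + 2²·0.72] + 2.88 = 8.28 + 2.88 = 11.16.
Reliability = 11.16 / 15.88 = 0.703.

0.703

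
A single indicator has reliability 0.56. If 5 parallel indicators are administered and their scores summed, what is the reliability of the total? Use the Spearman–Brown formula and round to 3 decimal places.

0.864

ρ_k = kρ / (1 + (k−1)ρ) = 5·0.56 / (1 + 4·0.56) = 2.800 / 3.240 = 0.864.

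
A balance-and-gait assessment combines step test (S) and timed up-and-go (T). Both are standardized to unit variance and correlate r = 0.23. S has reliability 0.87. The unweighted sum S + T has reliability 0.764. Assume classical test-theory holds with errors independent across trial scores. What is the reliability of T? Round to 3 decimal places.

0.549

Var(S+T) = 2 + 2·0.23 = 2.460.
True-score variance = ρ_S + ρ_T + 2·0.23, so 0.764 = (0.87 + ρ_T + 0.46) / 2.460.
ρ_T = 0.764·2.460 − 0.87 − 0.46 = 0.549.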